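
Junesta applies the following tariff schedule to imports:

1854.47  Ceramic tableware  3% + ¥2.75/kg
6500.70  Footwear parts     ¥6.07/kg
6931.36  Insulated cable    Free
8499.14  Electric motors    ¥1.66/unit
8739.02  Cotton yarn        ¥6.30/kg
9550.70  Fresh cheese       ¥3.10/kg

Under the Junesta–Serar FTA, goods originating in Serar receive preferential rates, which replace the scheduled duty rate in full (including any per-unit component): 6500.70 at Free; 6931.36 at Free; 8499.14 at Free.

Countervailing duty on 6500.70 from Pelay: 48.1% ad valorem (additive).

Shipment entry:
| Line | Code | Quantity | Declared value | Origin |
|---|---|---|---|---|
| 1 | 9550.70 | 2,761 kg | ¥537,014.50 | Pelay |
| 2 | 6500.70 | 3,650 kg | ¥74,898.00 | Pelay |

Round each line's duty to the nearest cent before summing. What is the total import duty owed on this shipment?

Line 1 (9550.70, Pelay, 2,761 kg, ¥537,014.50):
Base rate for 9550.70 is ¥3.10/kg.
Duty = 2,761 × ¥3.10 = ¥8,559.10.
Line 2 (6500.70, Pelay, 3,650 kg, ¥74,898.00):
Base rate for 6500.70 is ¥6.07/kg.
6500.70 has an FTA preferential rate, but origin Pelay is not Serar; base rate stands.
Additional duty on 6500.70 from Pelay: +48.1% ad valorem. Applied ad valorem rate = 48.1%.
Duty = ¥74,898.00 × 48.1% + 3,650 × ¥6.07 = ¥58,181.44.
Total = ¥8,559.10 + ¥58,181.44 = ¥66,740.54.

¥66,740.54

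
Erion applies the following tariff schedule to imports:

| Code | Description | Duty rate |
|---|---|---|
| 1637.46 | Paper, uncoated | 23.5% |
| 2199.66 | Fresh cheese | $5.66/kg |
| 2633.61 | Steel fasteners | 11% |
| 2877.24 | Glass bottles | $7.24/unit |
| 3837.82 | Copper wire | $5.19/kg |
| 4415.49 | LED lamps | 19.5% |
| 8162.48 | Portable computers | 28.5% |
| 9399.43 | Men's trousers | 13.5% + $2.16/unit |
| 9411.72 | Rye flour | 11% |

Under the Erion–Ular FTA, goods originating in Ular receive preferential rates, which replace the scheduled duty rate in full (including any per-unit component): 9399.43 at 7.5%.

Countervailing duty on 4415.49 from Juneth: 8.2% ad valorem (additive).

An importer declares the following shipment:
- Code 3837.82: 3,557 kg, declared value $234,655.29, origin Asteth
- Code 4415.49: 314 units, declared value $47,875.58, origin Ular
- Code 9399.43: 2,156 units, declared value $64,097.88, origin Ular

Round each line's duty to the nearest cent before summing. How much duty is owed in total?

$32,603.91

Line 1 (3837.82, Asteth, 3,557 kg, $234,655.29):
Base rate for 3837.82 is $5.19/kg.
Duty = 3,557 × $5.19 = $18,460.83.
Line 2 (4415.49, Ular, 314 units, $47,875.58):
Base rate for 4415.49 is 19.5%.
Origin Ular is the FTA partner but 4415.49 is not on the preference list; base rate stands.
The additional-duty order on 4415.49 targets Juneth, not Ular; it does not apply.
Duty = $47,875.58 × 19.5% = $9,335.74.
Line 3 (9399.43, Ular, 2,156 units, $64,097.88):
Base rate for 9399.43 is 13.5% + $2.16/unit.
Origin Ular qualifies under the Erion–Ular agreement and 9399.43 is covered: preferential rate 7.5% applies instead.
Duty = $64,097.88 × 7.5% = $4,807.34.
Total = $18,460.83 + $9,335.74 + $4,807.34 = $32,603.91.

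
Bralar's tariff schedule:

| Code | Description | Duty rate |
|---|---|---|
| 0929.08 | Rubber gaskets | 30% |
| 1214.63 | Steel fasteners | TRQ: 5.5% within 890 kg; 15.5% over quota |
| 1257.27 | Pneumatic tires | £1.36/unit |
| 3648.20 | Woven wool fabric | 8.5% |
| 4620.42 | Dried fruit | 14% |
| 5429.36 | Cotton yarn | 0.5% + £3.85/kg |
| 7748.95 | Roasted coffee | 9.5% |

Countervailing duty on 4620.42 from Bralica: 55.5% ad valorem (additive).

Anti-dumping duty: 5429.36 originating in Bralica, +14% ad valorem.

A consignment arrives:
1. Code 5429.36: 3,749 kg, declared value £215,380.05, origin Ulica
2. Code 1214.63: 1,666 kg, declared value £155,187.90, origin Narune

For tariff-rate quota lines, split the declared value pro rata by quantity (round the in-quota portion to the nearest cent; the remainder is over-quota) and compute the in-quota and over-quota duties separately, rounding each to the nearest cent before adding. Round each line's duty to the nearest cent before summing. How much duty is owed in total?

Line 1 (5429.36, Ulica, 3,749 kg, £215,380.05):
Base rate for 5429.36 is 0.5% + £3.85/kg.
The additional-duty order on 5429.36 targets Bralica, not Ulica; it does not apply.
Duty = £215,380.05 × 0.5% + 3,749 × £3.85 = £15,510.55.
Line 2 (1214.63, Narune, 1,666 kg, £155,187.90):
Code 1214.63 is under a tariff-rate quota (threshold 890 kg). In-quota: 890 kg at 5.5%; over-quota: 776 kg at 15.5%.
Pro-rata value split: in-quota = £155,187.90 × 890/1,666 = £82,903.50; over-quota = £155,187.90 − £82,903.50 = £72,284.40.
In-quota duty = £82,903.50 × 5.5% = £4,559.69. Over-quota duty = £72,284.40 × 15.5% = £11,204.08.
Line duty = £4,559.69 + £11,204.08 = £15,763.77.
Total = £15,510.55 + £15,763.77 = £31,274.32.

£31,274.32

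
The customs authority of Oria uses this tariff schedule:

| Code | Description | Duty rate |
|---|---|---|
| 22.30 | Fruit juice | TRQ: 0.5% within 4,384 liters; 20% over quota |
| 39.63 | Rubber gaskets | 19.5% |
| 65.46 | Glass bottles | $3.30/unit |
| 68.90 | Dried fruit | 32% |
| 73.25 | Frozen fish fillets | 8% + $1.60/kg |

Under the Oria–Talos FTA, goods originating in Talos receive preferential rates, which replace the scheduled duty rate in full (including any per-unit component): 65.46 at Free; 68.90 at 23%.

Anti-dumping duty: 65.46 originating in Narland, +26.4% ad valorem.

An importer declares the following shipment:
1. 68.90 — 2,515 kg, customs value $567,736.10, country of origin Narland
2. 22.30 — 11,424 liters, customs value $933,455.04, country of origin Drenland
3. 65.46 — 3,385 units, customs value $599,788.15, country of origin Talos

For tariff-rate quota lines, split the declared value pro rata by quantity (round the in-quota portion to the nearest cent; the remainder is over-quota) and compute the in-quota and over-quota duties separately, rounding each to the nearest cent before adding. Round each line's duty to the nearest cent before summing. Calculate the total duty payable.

Line 1 (68.90, Narland, 2,515 kg, $567,736.10):
Base rate for 68.90 is 32%.
68.90 has an FTA preferential rate, but origin Narland is not Talos; base rate stands.
Duty = $567,736.10 × 32% = $181,675.55.
Line 2 (22.30, Drenland, 11,424 liters, $933,455.04):
Code 22.30 is under a tariff-rate quota (threshold 4,384 liters). In-quota: 4,384 liters at 0.5%; over-quota: 7,040 liters at 20%.
Pro-rata value split: in-quota = $933,455.04 × 4,384/11,424 = $358,216.64; over-quota = $933,455.04 − $358,216.64 = $575,238.40.
In-quota duty = $358,216.64 × 0.5% = $1,791.08. Over-quota duty = $575,238.40 × 20% = $115,047.68.
Line duty = $1,791.08 + $115,047.68 = $116,838.76.
Line 3 (65.46, Talos, 3,385 units, $599,788.15):
Base rate for 65.46 is $3.30/unit.
Origin Talos qualifies under the Oria–Talos agreement and 65.46 is covered: preferential rate Free applies instead.
The additional-duty order on 65.46 targets Narland, not Talos; it does not apply.
Duty = $599,788.15 × 0% = $0.00.
Total = $181,675.55 + $116,838.76 + $0.00 = $298,514.31.

$298,514.31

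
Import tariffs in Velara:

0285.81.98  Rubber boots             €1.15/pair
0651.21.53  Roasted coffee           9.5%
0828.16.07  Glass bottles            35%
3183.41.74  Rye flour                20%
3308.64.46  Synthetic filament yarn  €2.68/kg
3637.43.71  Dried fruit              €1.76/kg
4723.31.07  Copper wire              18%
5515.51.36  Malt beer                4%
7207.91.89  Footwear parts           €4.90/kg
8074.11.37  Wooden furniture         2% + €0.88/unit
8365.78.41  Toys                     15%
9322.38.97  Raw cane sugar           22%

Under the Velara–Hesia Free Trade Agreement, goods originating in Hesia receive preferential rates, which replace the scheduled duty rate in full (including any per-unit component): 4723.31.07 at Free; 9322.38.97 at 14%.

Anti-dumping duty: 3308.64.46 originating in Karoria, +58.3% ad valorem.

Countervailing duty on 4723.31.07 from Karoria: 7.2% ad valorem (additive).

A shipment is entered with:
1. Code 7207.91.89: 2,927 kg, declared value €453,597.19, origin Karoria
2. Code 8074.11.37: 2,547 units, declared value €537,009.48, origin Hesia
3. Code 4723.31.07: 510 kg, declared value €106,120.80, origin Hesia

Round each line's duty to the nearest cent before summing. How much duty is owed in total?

€27,323.85

Line 1 (7207.91.89, Karoria, 2,927 kg, €453,597.19):
Base rate for 7207.91.89 is €4.90/kg.
Duty = 2,927 × €4.90 = €14,342.30.
Line 2 (8074.11.37, Hesia, 2,547 units, €537,009.48):
Base rate for 8074.11.37 is 2% + €0.88/unit.
Origin Hesia is the FTA partner but 8074.11.37 is not on the preference list; base rate stands.
Duty = €537,009.48 × 2% + 2,547 × €0.88 = €12,981.55.
Line 3 (4723.31.07, Hesia, 510 kg, €106,120.80):
Base rate for 4723.31.07 is 18%.
Origin Hesia qualifies under the Velara–Hesia agreement and 4723.31.07 is covered: preferential rate Free applies instead.
The additional-duty order on 4723.31.07 targets Karoria, not Hesia; it does not apply.
Duty = €106,120.80 × 0% = €0.00.
Total = €14,342.30 + €12,981.55 + €0.00 = €27,323.85.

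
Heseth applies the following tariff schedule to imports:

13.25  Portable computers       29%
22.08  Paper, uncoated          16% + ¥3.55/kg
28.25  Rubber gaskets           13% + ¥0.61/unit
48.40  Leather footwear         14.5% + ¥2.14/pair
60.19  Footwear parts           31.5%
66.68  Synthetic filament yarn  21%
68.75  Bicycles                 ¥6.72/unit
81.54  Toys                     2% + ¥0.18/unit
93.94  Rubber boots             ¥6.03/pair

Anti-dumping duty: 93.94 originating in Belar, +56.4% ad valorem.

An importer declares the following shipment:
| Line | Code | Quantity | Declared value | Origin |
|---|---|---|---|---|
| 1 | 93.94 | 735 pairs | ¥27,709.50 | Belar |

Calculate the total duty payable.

Line 1 (93.94, Belar, 735 pairs, ¥27,709.50):
Base rate for 93.94 is ¥6.03/pair.
Additional duty on 93.94 from Belar: +56.4% ad valorem. Applied ad valorem rate = 56.4%.
Duty = ¥27,709.50 × 56.4% + 735 × ¥6.03 = ¥20,060.21.

¥20,060.21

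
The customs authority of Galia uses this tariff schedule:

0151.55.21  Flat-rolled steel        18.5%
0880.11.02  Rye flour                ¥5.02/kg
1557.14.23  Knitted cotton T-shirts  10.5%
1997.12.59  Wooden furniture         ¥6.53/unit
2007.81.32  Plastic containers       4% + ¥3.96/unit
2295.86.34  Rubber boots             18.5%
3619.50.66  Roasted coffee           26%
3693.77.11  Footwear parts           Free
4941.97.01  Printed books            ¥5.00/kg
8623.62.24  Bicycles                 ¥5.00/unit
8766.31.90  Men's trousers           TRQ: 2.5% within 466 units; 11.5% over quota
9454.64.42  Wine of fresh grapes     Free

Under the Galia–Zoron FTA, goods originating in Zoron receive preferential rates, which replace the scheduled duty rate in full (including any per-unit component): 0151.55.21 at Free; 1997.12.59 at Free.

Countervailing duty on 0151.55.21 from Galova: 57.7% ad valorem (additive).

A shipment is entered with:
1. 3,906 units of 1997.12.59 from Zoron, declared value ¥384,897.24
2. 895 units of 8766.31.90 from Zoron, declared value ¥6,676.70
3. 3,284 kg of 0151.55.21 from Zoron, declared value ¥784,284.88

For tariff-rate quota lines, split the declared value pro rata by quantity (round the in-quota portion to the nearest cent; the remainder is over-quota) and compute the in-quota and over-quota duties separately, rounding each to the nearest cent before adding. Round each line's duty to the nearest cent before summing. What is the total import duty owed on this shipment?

Line 1 (1997.12.59, Zoron, 3,906 units, ¥384,897.24):
Base rate for 1997.12.59 is ¥6.53/unit.
Origin Zoron qualifies under the Galia–Zoron agreement and 1997.12.59 is covered: preferential rate Free applies instead.
Duty = ¥384,897.24 × 0% = ¥0.00.
Line 2 (8766.31.90, Zoron, 895 units, ¥6,676.70):
Code 8766.31.90 is under a tariff-rate quota (threshold 466 units). In-quota: 466 units at 2.5%; over-quota: 429 units at 11.5%.
Pro-rata value split: in-quota = ¥6,676.70 × 466/895 = ¥3,476.36; over-quota = ¥6,676.70 − ¥3,476.36 = ¥3,200.34.
In-quota duty = ¥3,476.36 × 2.5% = ¥86.91. Over-quota duty = ¥3,200.34 × 11.5% = ¥368.04.
Line duty = ¥86.91 + ¥368.04 = ¥454.95.
Line 3 (0151.55.21, Zoron, 3,284 kg, ¥784,284.88):
Base rate for 0151.55.21 is 18.5%.
Origin Zoron qualifies under the Galia–Zoron agreement and 0151.55.21 is covered: preferential rate Free applies instead.
The additional-duty order on 0151.55.21 targets Galova, not Zoron; it does not apply.
Duty = ¥784,284.88 × 0% = ¥0.00.
Total = ¥0.00 + ¥454.95 + ¥0.00 = ¥454.95.

¥454.95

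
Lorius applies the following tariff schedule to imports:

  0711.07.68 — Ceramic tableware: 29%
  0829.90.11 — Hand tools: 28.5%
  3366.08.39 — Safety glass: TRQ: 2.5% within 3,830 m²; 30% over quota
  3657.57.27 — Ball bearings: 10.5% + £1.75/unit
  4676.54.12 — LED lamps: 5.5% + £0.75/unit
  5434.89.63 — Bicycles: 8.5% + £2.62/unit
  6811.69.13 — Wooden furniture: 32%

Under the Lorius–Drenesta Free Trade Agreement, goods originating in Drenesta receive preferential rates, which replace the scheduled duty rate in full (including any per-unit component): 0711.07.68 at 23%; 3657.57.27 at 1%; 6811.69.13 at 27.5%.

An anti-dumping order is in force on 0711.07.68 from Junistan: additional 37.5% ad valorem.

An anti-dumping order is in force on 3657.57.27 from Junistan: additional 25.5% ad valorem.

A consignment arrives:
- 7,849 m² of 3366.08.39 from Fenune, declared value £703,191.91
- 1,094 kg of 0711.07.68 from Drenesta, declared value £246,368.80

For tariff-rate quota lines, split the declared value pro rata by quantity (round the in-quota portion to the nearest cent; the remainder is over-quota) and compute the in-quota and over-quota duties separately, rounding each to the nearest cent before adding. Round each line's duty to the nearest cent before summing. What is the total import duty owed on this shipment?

£173,261.72

Line 1 (3366.08.39, Fenune, 7,849 m², £703,191.91):
Code 3366.08.39 is under a tariff-rate quota (threshold 3,830 m²). In-quota: 3,830 m² at 2.5%; over-quota: 4,019 m² at 30%.
Pro-rata value split: in-quota = £703,191.91 × 3,830/7,849 = £343,129.70; over-quota = £703,191.91 − £343,129.70 = £360,062.21.
In-quota duty = £343,129.70 × 2.5% = £8,578.24. Over-quota duty = £360,062.21 × 30% = £108,018.66.
Line duty = £8,578.24 + £108,018.66 = £116,596.90.
Line 2 (0711.07.68, Drenesta, 1,094 kg, £246,368.80):
Base rate for 0711.07.68 is 29%.
Origin Drenesta qualifies under the Lorius–Drenesta agreement and 0711.07.68 is covered: preferential rate 23% applies instead.
The additional-duty order on 0711.07.68 targets Junistan, not Drenesta; it does not apply.
Duty = £246,368.80 × 23% = £56,664.82.
Total = £116,596.90 + £56,664.82 = £173,261.72.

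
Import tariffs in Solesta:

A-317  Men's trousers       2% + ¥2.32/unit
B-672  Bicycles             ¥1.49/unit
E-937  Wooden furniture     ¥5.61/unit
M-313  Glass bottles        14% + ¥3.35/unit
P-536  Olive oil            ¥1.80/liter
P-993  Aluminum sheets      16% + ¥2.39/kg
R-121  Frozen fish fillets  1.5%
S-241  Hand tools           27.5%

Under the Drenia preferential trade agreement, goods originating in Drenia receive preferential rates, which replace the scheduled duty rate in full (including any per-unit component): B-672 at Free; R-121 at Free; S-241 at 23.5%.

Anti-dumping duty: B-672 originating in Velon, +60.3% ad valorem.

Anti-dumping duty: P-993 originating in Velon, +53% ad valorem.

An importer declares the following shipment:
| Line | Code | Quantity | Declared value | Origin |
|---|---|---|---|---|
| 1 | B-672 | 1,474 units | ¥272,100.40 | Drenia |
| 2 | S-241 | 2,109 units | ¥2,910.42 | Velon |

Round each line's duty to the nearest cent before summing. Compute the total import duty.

Line 1 (B-672, Drenia, 1,474 units, ¥272,100.40):
Base rate for B-672 is ¥1.49/unit.
Origin Drenia qualifies under the Solesta–Drenia agreement and B-672 is covered: preferential rate Free applies instead.
The additional-duty order on B-672 targets Velon, not Drenia; it does not apply.
Duty = ¥272,100.40 × 0% = ¥0.00.
Line 2 (S-241, Velon, 2,109 units, ¥2,910.42):
Base rate for S-241 is 27.5%.
S-241 has an FTA preferential rate, but origin Velon is not Drenia; base rate stands.
Duty = ¥2,910.42 × 27.5% = ¥800.37.
Total = ¥0.00 + ¥800.37 = ¥800.37.

¥800.37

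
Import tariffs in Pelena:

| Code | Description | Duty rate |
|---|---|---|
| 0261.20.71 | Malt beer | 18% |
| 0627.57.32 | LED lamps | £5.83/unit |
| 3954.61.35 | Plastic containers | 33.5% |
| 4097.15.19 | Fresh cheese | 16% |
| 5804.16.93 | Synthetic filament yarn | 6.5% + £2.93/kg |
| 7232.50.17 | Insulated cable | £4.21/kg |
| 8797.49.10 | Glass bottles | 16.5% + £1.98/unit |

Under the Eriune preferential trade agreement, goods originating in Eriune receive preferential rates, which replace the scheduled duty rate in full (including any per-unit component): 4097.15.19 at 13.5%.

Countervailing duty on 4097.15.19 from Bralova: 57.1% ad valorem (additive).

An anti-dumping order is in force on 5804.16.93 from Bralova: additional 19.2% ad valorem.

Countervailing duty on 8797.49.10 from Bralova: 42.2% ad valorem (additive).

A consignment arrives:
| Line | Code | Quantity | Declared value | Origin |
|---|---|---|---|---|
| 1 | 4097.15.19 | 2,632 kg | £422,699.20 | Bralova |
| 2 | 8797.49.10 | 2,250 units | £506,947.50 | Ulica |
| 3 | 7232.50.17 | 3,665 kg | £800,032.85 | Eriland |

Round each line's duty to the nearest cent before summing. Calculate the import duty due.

£412,524.11

Line 1 (4097.15.19, Bralova, 2,632 kg, £422,699.20):
Base rate for 4097.15.19 is 16%.
4097.15.19 has an FTA preferential rate, but origin Bralova is not Eriune; base rate stands.
Additional duty on 4097.15.19 from Bralova: +57.1%. Applied ad valorem rate: 16% + 57.1% = 73.1%.
Duty = £422,699.20 × 73.1% = £308,993.12.
Line 2 (8797.49.10, Ulica, 2,250 units, £506,947.50):
Base rate for 8797.49.10 is 16.5% + £1.98/unit.
The additional-duty order on 8797.49.10 targets Bralova, not Ulica; it does not apply.
Duty = £506,947.50 × 16.5% + 2,250 × £1.98 = £88,101.34.
Line 3 (7232.50.17, Eriland, 3,665 kg, £800,032.85):
Base rate for 7232.50.17 is £4.21/kg.
Duty = 3,665 × £4.21 = £15,429.65.
Total = £308,993.12 + £88,101.34 + £15,429.65 = £412,524.11.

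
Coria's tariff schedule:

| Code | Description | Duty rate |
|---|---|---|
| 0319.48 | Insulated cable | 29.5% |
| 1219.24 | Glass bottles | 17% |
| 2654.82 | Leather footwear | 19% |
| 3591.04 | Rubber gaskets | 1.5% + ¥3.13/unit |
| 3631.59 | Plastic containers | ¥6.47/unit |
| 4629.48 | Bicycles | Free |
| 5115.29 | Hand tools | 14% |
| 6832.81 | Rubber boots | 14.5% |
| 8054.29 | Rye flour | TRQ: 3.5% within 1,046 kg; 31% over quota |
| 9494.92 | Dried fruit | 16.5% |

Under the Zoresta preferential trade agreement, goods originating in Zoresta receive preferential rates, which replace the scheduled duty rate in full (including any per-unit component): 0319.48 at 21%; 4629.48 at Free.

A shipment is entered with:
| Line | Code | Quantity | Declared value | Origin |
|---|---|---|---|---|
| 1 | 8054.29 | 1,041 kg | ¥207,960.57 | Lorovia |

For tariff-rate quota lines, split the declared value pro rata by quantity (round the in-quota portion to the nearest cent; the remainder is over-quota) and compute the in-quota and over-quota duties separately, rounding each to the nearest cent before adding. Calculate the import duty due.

¥7,278.62

Line 1 (8054.29, Lorovia, 1,041 kg, ¥207,960.57):
Code 8054.29 is under a tariff-rate quota (threshold 1,046 kg). Quantity 1,041 kg is within the quota, so the in-quota rate 3.5% applies to the full value.
Duty = ¥207,960.57 × 3.5% = ¥7,278.62.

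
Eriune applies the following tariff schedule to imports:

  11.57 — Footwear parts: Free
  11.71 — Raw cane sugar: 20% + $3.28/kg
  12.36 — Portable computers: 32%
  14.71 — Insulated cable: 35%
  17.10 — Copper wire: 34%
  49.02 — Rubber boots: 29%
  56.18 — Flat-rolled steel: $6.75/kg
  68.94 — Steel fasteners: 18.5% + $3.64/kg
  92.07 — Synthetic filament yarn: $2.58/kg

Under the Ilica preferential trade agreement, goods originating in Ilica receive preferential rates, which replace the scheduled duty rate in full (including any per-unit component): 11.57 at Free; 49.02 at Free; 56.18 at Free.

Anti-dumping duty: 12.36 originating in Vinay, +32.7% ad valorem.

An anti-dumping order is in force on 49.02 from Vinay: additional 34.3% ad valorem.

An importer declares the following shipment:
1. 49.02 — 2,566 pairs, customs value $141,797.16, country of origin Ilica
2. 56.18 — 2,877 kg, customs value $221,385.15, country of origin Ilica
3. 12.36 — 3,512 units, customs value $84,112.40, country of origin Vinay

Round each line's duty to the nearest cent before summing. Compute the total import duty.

Line 1 (49.02, Ilica, 2,566 pairs, $141,797.16):
Base rate for 49.02 is 29%.
Origin Ilica qualifies under the Eriune–Ilica agreement and 49.02 is covered: preferential rate Free applies instead.
The additional-duty order on 49.02 targets Vinay, not Ilica; it does not apply.
Duty = $141,797.16 × 0% = $0.00.
Line 2 (56.18, Ilica, 2,877 kg, $221,385.15):
Base rate for 56.18 is $6.75/kg.
Origin Ilica qualifies under the Eriune–Ilica agreement and 56.18 is covered: preferential rate Free applies instead.
Duty = $221,385.15 × 0% = $0.00.
Line 3 (12.36, Vinay, 3,512 units, $84,112.40):
Base rate for 12.36 is 32%.
Additional duty on 12.36 from Vinay: +32.7%. Applied ad valorem rate: 32% + 32.7% = 64.7%.
Duty = $84,112.40 × 64.7% = $54,420.72.
Total = $0.00 + $0.00 + $54,420.72 = $54,420.72.

$54,420.72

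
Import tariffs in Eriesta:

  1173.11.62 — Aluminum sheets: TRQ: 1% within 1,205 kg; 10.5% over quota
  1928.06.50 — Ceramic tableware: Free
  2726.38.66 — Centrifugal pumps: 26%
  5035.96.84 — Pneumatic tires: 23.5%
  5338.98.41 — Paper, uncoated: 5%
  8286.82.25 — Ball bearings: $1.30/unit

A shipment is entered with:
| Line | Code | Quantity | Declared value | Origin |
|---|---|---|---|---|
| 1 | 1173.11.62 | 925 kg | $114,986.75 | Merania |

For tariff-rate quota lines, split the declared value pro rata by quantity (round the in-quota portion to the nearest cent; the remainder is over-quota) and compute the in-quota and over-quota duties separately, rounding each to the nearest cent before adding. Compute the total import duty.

$1,149.87

Line 1 (1173.11.62, Merania, 925 kg, $114,986.75):
Code 1173.11.62 is under a tariff-rate quota (threshold 1,205 kg). Quantity 925 kg is within the quota, so the in-quota rate 1% applies to the full value.
Duty = $114,986.75 × 1% = $1,149.87.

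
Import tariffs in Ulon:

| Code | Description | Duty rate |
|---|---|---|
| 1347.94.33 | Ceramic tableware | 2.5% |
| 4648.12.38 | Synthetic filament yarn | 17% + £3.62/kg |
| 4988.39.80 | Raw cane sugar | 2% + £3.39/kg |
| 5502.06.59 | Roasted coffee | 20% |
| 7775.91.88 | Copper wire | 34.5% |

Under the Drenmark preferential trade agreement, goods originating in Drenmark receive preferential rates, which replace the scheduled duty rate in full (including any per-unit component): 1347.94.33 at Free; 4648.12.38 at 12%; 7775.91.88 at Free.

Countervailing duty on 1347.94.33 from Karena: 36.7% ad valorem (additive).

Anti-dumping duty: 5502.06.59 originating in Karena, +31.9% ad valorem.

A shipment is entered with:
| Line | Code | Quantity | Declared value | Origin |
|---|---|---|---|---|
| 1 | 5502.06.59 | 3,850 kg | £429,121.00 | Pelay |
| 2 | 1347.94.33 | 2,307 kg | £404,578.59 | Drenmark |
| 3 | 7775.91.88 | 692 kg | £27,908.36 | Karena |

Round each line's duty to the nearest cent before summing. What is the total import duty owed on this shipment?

£95,452.58

Line 1 (5502.06.59, Pelay, 3,850 kg, £429,121.00):
Base rate for 5502.06.59 is 20%.
The additional-duty order on 5502.06.59 targets Karena, not Pelay; it does not apply.
Duty = £429,121.00 × 20% = £85,824.20.
Line 2 (1347.94.33, Drenmark, 2,307 kg, £404,578.59):
Base rate for 1347.94.33 is 2.5%.
Origin Drenmark qualifies under the Ulon–Drenmark agreement and 1347.94.33 is covered: preferential rate Free applies instead.
The additional-duty order on 1347.94.33 targets Karena, not Drenmark; it does not apply.
Duty = £404,578.59 × 0% = £0.00.
Line 3 (7775.91.88, Karena, 692 kg, £27,908.36):
Base rate for 7775.91.88 is 34.5%.
7775.91.88 has an FTA preferential rate, but origin Karena is not Drenmark; base rate stands.
Duty = £27,908.36 × 34.5% = £9,628.38.
Total = £85,824.20 + £0.00 + £9,628.38 = £95,452.58.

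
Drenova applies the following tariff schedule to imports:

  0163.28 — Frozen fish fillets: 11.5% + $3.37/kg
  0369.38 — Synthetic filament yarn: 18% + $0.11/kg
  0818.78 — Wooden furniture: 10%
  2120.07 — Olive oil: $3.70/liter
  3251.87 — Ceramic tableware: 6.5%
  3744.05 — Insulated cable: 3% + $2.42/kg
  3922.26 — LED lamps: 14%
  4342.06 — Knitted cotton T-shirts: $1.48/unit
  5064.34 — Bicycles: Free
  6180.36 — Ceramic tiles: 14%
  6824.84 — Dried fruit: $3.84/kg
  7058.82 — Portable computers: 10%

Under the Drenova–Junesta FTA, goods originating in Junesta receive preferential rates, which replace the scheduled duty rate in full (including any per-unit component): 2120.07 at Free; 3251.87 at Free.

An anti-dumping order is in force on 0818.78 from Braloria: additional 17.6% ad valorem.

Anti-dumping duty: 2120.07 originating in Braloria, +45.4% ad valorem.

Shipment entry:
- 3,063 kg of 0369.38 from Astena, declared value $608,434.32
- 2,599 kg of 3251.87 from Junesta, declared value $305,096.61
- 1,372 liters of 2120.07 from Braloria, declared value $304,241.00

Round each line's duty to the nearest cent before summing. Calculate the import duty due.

$253,056.92

Line 1 (0369.38, Astena, 3,063 kg, $608,434.32):
Base rate for 0369.38 is 18% + $0.11/kg.
Duty = $608,434.32 × 18% + 3,063 × $0.11 = $109,855.11.
Line 2 (3251.87, Junesta, 2,599 kg, $305,096.61):
Base rate for 3251.87 is 6.5%.
Origin Junesta qualifies under the Drenova–Junesta agreement and 3251.87 is covered: preferential rate Free applies instead.
Duty = $305,096.61 × 0% = $0.00.
Line 3 (2120.07, Braloria, 1,372 liters, $304,241.00):
Base rate for 2120.07 is $3.70/liter.
2120.07 has an FTA preferential rate, but origin Braloria is not Junesta; base rate stands.
Additional duty on 2120.07 from Braloria: +45.4% ad valorem. Applied ad valorem rate = 45.4%.
Duty = $304,241.00 × 45.4% + 1,372 × $3.70 = $143,201.81.
Total = $109,855.11 + $0.00 + $143,201.81 = $253,056.92.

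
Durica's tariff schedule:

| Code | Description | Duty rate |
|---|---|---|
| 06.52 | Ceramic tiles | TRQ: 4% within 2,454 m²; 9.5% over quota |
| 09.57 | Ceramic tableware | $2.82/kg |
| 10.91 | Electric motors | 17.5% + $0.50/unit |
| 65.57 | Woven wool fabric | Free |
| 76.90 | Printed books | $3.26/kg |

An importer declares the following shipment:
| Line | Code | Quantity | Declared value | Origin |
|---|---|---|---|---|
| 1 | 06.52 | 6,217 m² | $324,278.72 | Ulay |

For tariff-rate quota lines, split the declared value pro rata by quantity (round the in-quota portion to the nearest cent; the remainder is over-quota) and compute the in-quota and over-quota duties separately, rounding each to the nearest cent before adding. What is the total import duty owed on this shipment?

$23,766.45

Line 1 (06.52, Ulay, 6,217 m², $324,278.72):
Code 06.52 is under a tariff-rate quota (threshold 2,454 m²). In-quota: 2,454 m² at 4%; over-quota: 3,763 m² at 9.5%.
Pro-rata value split: in-quota = $324,278.72 × 2,454/6,217 = $128,000.64; over-quota = $324,278.72 − $128,000.64 = $196,278.08.
In-quota duty = $128,000.64 × 4% = $5,120.03. Over-quota duty = $196,278.08 × 9.5% = $18,646.42.
Line duty = $5,120.03 + $18,646.42 = $23,766.45.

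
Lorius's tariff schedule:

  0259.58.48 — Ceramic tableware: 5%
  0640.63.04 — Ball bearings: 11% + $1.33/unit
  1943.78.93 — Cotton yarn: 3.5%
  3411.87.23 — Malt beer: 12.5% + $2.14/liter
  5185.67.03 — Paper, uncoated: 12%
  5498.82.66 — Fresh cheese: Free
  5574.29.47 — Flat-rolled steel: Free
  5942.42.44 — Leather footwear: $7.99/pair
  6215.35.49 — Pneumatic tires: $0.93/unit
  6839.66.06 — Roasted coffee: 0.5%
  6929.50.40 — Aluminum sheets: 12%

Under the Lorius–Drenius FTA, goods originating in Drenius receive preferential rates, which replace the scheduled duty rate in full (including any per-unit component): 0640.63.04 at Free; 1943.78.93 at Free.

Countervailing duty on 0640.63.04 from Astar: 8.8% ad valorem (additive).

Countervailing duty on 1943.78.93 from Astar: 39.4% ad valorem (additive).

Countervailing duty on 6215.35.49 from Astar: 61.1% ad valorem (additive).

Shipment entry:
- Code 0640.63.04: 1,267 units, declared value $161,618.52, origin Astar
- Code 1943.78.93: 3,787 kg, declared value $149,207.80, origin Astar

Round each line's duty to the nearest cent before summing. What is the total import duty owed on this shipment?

$97,695.73

Line 1 (0640.63.04, Astar, 1,267 units, $161,618.52):
Base rate for 0640.63.04 is 11% + $1.33/unit.
0640.63.04 has an FTA preferential rate, but origin Astar is not Drenius; base rate stands.
Additional duty on 0640.63.04 from Astar: +8.8%. Applied ad valorem rate: 11% + 8.8% = 19.8%.
Duty = $161,618.52 × 19.8% + 1,267 × $1.33 = $33,685.58.
Line 2 (1943.78.93, Astar, 3,787 kg, $149,207.80):
Base rate for 1943.78.93 is 3.5%.
1943.78.93 has an FTA preferential rate, but origin Astar is not Drenius; base rate stands.
Additional duty on 1943.78.93 from Astar: +39.4%. Applied ad valorem rate: 3.5% + 39.4% = 42.9%.
Duty = $149,207.80 × 42.9% = $64,010.15.
Total = $33,685.58 + $64,010.15 = $97,695.73.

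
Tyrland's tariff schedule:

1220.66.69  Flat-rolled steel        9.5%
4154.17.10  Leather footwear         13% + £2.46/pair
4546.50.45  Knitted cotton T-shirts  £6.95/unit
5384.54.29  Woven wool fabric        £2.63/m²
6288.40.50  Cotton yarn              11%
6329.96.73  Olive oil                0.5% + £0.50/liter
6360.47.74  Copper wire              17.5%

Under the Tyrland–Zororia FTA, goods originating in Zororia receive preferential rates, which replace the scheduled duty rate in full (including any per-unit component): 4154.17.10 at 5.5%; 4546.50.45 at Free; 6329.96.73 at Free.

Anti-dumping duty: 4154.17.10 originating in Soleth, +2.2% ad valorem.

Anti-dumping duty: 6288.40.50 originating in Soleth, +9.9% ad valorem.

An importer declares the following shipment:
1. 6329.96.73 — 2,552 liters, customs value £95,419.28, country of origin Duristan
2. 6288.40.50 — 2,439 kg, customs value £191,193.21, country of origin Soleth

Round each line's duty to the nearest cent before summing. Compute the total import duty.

£41,712.48

Line 1 (6329.96.73, Duristan, 2,552 liters, £95,419.28):
Base rate for 6329.96.73 is 0.5% + £0.50/liter.
6329.96.73 has an FTA preferential rate, but origin Duristan is not Zororia; base rate stands.
Duty = £95,419.28 × 0.5% + 2,552 × £0.50 = £1,753.10.
Line 2 (6288.40.50, Soleth, 2,439 kg, £191,193.21):
Base rate for 6288.40.50 is 11%.
Additional duty on 6288.40.50 from Soleth: +9.9%. Applied ad valorem rate: 11% + 9.9% = 20.9%.
Duty = £191,193.21 × 20.9% = £39,959.38.
Total = £1,753.10 + £39,959.38 = £41,712.48.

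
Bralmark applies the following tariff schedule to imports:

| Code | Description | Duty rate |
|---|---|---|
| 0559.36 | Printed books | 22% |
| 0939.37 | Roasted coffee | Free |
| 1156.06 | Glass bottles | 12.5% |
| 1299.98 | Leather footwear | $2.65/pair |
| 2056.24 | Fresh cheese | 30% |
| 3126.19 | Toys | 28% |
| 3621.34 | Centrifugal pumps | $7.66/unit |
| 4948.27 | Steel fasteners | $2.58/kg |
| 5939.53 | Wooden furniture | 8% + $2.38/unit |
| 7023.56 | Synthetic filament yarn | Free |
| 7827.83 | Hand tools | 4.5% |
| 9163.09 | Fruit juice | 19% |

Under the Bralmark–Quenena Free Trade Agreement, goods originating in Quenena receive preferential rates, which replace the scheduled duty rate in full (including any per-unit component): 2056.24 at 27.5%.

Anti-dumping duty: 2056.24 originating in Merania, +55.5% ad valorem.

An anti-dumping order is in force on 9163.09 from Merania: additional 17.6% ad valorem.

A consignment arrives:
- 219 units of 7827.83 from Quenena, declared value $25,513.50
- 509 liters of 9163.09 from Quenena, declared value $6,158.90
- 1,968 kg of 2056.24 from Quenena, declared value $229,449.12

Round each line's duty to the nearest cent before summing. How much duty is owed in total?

Line 1 (7827.83, Quenena, 219 units, $25,513.50):
Base rate for 7827.83 is 4.5%.
Origin Quenena is the FTA partner but 7827.83 is not on the preference list; base rate stands.
Duty = $25,513.50 × 4.5% = $1,148.11.
Line 2 (9163.09, Quenena, 509 liters, $6,158.90):
Base rate for 9163.09 is 19%.
Origin Quenena is the FTA partner but 9163.09 is not on the preference list; base rate stands.
The additional-duty order on 9163.09 targets Merania, not Quenena; it does not apply.
Duty = $6,158.90 × 19% = $1,170.19.
Line 3 (2056.24, Quenena, 1,968 kg, $229,449.12):
Base rate for 2056.24 is 30%.
Origin Quenena qualifies under the Bralmark–Quenena agreement and 2056.24 is covered: preferential rate 27.5% applies instead.
The additional-duty order on 2056.24 targets Merania, not Quenena; it does not apply.
Duty = $229,449.12 × 27.5% = $63,098.51.
Total = $1,148.11 + $1,170.19 + $63,098.51 = $65,416.81.

$65,416.81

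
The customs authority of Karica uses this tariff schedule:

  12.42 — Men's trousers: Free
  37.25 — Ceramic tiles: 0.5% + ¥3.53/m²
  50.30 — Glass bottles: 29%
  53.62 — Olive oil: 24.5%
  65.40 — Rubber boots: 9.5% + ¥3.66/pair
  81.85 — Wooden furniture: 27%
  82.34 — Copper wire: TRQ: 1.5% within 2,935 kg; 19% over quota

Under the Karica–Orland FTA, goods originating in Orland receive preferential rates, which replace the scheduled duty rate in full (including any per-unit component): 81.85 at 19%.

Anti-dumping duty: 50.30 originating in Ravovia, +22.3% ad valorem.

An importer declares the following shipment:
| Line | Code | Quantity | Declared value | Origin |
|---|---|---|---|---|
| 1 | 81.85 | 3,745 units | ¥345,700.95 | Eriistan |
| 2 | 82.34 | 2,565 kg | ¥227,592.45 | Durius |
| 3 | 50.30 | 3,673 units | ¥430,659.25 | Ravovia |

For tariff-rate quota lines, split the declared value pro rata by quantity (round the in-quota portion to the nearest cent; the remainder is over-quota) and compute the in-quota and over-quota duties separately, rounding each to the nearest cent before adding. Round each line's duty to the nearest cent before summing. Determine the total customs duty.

¥317,681.35

Line 1 (81.85, Eriistan, 3,745 units, ¥345,700.95):
Base rate for 81.85 is 27%.
81.85 has an FTA preferential rate, but origin Eriistan is not Orland; base rate stands.
Duty = ¥345,700.95 × 27% = ¥93,339.26.
Line 2 (82.34, Durius, 2,565 kg, ¥227,592.45):
Code 82.34 is under a tariff-rate quota (threshold 2,935 kg). Quantity 2,565 kg is within the quota, so the in-quota rate 1.5% applies to the full value.
Duty = ¥227,592.45 × 1.5% = ¥3,413.89.
Line 3 (50.30, Ravovia, 3,673 units, ¥430,659.25):
Base rate for 50.30 is 29%.
Additional duty on 50.30 from Ravovia: +22.3%. Applied ad valorem rate: 29% + 22.3% = 51.3%.
Duty = ¥430,659.25 × 51.3% = ¥220,928.20.
Total = ¥93,339.26 + ¥3,413.89 + ¥220,928.20 = ¥317,681.35.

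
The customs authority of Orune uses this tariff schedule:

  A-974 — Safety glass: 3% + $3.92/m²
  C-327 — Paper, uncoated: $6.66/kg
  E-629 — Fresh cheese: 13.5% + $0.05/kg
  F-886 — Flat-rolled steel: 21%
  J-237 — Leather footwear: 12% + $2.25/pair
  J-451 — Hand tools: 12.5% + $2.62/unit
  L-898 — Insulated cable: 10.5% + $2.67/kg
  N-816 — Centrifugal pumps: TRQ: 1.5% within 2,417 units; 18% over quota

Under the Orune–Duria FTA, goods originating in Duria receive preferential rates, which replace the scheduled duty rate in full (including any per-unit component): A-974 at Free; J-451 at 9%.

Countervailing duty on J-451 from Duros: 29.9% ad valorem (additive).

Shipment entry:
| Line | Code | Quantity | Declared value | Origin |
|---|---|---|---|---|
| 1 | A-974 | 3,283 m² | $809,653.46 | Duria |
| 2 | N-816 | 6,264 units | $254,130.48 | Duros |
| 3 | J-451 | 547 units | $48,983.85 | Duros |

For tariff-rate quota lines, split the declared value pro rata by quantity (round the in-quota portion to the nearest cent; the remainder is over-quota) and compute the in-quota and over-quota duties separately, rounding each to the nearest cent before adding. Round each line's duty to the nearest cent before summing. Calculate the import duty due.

$51,766.26

Line 1 (A-974, Duria, 3,283 m², $809,653.46):
Base rate for A-974 is 3% + $3.92/m².
Origin Duria qualifies under the Orune–Duria agreement and A-974 is covered: preferential rate Free applies instead.
Duty = $809,653.46 × 0% = $0.00.
Line 2 (N-816, Duros, 6,264 units, $254,130.48):
Code N-816 is under a tariff-rate quota (threshold 2,417 units). In-quota: 2,417 units at 1.5%; over-quota: 3,847 units at 18%.
Pro-rata value split: in-quota = $254,130.48 × 2,417/6,264 = $98,057.69; over-quota = $254,130.48 − $98,057.69 = $156,072.79.
In-quota duty = $98,057.69 × 1.5% = $1,470.87. Over-quota duty = $156,072.79 × 18% = $28,093.10.
Line duty = $1,470.87 + $28,093.10 = $29,563.97.
Line 3 (J-451, Duros, 547 units, $48,983.85):
Base rate for J-451 is 12.5% + $2.62/unit.
J-451 has an FTA preferential rate, but origin Duros is not Duria; base rate stands.
Additional duty on J-451 from Duros: +29.9%. Applied ad valorem rate: 12.5% + 29.9% = 42.4%.
Duty = $48,983.85 × 42.4% + 547 × $2.62 = $22,202.29.
Total = $0.00 + $29,563.97 + $22,202.29 = $51,766.26.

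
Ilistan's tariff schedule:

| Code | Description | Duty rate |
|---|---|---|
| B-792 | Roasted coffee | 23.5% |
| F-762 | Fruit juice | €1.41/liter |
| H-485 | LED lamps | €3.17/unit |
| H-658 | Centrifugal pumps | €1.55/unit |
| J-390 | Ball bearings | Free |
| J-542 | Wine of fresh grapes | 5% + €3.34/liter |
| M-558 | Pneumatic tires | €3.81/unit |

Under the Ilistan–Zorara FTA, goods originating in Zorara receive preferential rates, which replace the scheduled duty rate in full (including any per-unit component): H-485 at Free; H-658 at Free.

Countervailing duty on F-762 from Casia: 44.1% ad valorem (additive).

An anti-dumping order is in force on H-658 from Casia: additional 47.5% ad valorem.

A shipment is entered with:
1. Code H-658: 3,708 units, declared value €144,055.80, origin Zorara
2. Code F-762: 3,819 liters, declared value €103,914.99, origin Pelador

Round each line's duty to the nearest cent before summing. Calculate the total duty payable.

€5,384.79

Line 1 (H-658, Zorara, 3,708 units, €144,055.80):
Base rate for H-658 is €1.55/unit.
Origin Zorara qualifies under the Ilistan–Zorara agreement and H-658 is covered: preferential rate Free applies instead.
The additional-duty order on H-658 targets Casia, not Zorara; it does not apply.
Duty = €144,055.80 × 0% = €0.00.
Line 2 (F-762, Pelador, 3,819 liters, €103,914.99):
Base rate for F-762 is €1.41/liter.
The additional-duty order on F-762 targets Casia, not Pelador; it does not apply.
Duty = 3,819 × €1.41 = €5,384.79.
Total = €0.00 + €5,384.79 = €5,384.79.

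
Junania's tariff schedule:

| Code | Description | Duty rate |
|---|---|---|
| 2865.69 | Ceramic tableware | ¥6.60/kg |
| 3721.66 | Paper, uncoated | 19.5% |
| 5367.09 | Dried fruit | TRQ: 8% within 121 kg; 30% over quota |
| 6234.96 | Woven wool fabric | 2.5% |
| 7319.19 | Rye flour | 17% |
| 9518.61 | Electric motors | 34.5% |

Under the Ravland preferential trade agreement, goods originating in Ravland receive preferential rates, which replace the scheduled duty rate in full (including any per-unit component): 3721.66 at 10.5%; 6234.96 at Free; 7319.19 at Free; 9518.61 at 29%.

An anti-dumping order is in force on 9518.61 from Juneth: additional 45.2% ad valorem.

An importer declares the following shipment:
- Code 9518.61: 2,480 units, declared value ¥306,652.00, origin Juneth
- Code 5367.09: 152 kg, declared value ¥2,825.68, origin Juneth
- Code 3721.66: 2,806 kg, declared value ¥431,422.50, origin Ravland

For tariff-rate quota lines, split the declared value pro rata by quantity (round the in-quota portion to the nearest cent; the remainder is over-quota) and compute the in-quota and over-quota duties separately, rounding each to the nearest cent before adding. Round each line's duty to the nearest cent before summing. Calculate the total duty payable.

Line 1 (9518.61, Juneth, 2,480 units, ¥306,652.00):
Base rate for 9518.61 is 34.5%.
9518.61 has an FTA preferential rate, but origin Juneth is not Ravland; base rate stands.
Additional duty on 9518.61 from Juneth: +45.2%. Applied ad valorem rate: 34.5% + 45.2% = 79.7%.
Duty = ¥306,652.00 × 79.7% = ¥244,401.64.
Line 2 (5367.09, Juneth, 152 kg, ¥2,825.68):
Code 5367.09 is under a tariff-rate quota (threshold 121 kg). In-quota: 121 kg at 8%; over-quota: 31 kg at 30%.
Pro-rata value split: in-quota = ¥2,825.68 × 121/152 = ¥2,249.39; over-quota = ¥2,825.68 − ¥2,249.39 = ¥576.29.
In-quota duty = ¥2,249.39 × 8% = ¥179.95. Over-quota duty = ¥576.29 × 30% = ¥172.89.
Line duty = ¥179.95 + ¥172.89 = ¥352.84.
Line 3 (3721.66, Ravland, 2,806 kg, ¥431,422.50):
Base rate for 3721.66 is 19.5%.
Origin Ravland qualifies under the Junania–Ravland agreement and 3721.66 is covered: preferential rate 10.5% applies instead.
Duty = ¥431,422.50 × 10.5% = ¥45,299.36.
Total = ¥244,401.64 + ¥352.84 + ¥45,299.36 = ¥290,053.84.

¥290,053.84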